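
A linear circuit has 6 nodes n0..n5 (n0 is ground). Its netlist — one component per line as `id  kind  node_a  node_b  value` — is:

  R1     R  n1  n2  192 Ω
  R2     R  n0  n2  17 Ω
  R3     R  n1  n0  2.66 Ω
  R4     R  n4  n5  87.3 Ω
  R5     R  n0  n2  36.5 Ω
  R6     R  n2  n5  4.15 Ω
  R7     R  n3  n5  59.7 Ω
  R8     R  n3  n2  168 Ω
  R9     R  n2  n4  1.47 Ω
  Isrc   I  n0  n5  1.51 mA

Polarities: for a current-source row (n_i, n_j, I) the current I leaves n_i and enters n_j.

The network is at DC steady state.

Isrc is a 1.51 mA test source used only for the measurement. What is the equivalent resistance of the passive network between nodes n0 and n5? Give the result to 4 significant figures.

MNA unknowns: 5 node voltages V₁..V_5
R1: Y=0.005208 on G[1,2]
R2: Y=0.05882 on G[0,2]
R3: Y=0.3759 on G[1,0]
R4: Y=0.01145 on G[4,5]
R5: Y=0.02740 on G[0,2]
R6: Y=0.2410 on G[2,5]
R7: Y=0.01675 on G[3,5]
R8: Y=0.005952 on G[3,2]
R9: Y=0.6803 on G[2,4]
Isrc: z[0]−=0.00151, z[5]+=0.00151
solve → V1=0.0002259, V2=0.01653, V3=0.02087, V4=0.01663, V5=0.02241

R_eq = 14.84 Ω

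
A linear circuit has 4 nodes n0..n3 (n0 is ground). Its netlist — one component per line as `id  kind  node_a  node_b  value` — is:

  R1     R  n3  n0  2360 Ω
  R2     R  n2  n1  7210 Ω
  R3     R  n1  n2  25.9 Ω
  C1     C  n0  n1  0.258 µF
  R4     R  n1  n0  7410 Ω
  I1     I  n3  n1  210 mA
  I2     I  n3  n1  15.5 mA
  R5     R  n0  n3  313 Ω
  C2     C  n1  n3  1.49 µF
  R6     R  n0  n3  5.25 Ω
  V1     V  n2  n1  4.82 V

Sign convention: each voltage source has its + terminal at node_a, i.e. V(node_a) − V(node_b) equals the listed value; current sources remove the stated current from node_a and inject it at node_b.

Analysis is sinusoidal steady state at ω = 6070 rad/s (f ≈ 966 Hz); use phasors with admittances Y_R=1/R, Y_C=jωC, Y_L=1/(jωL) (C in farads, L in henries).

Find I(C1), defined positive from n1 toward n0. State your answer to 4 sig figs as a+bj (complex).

Element admittances at ω=6070 rad/s:
  Y(R1) = 0.0004237+0.000j S between n3,n0
  Y(R2) = 0.0001387+0.000j S between n2,n1
  Y(R3) = 0.03861+0.000j S between n1,n2
  Y(C1) = 0.000+0.001566j S between n0,n1
  Y(R4) = 0.0001350+0.000j S between n1,n0
  I1: injects 0.21 A into n1 (from n3)
  I2: injects 0.0155 A into n1 (from n3)
  Y(R5) = 0.003195+0.000j S between n0,n3
  Y(C2) = 0.000+0.009044j S between n1,n3
  Y(R6) = 0.1905+0.000j S between n0,n3
  V1: constraint V(n2)−V(n1) = 4.82
Assemble and solve the 4×4 MNA system:
  V(n1)=0.1240-21.24j  V(n2)=4.944-21.24j  V(n3)=-0.1715+0.01377j
  i(V1)=-0.1868+0.000j

0.03326+0.0001942j A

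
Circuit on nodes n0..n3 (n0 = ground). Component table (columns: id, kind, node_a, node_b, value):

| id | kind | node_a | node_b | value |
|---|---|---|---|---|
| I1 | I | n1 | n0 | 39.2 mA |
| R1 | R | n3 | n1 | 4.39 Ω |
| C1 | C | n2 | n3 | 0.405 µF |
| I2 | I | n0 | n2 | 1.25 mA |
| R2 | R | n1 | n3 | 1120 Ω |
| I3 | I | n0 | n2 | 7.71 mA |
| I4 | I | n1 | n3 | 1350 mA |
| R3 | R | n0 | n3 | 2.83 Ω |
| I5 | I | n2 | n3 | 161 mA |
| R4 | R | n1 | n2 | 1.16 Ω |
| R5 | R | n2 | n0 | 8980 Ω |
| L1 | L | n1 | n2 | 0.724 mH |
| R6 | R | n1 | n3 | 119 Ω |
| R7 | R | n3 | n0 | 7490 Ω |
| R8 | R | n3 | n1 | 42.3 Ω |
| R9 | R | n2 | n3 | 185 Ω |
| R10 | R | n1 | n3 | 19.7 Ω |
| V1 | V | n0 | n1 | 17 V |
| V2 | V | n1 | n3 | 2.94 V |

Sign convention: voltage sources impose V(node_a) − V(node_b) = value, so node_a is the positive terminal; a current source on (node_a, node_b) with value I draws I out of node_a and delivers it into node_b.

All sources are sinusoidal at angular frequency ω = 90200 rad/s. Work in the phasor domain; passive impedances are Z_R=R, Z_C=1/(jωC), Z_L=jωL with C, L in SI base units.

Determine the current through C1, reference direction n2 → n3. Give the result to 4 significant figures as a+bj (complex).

0.004349+0.1003j A

Element admittances at ω=90200 rad/s:
  I1: injects 0.0392 A into n0 (from n1)
  Y(R1) = 0.2278+0.000j S between n3,n1
  Y(C1) = 0.000+0.03653j S between n2,n3
  I2: injects 0.00125 A into n2 (from n0)
  Y(R2) = 0.0008929+0.000j S between n1,n3
  I3: injects 0.00771 A into n2 (from n0)
  I4: injects 1.35 A into n3 (from n1)
  Y(R3) = 0.3534+0.000j S between n0,n3
  I5: injects 0.161 A into n3 (from n2)
  Y(R4) = 0.8621+0.000j S between n1,n2
  Y(R5) = 0.0001114+0.000j S between n2,n0
  Y(L1) = 0.000-0.01531j S between n1,n2
  Y(R6) = 0.008403+0.000j S between n1,n3
  Y(R7) = 0.0001335+0.000j S between n3,n0
  Y(R8) = 0.02364+0.000j S between n3,n1
  Y(R9) = 0.005405+0.000j S between n2,n3
  Y(R10) = 0.05076+0.000j S between n1,n3
  V1: constraint V(n0)−V(n1) = 17
  V2: constraint V(n1)−V(n3) = 2.94
Assemble and solve the 5×5 MNA system:
  V(n1)=-17.00+0.000j  V(n2)=-17.19-0.1190j  V(n3)=-19.94+0.000j
  i(V1)=-7.020-1.326e-05j  i(V2)=-9.495-0.09966j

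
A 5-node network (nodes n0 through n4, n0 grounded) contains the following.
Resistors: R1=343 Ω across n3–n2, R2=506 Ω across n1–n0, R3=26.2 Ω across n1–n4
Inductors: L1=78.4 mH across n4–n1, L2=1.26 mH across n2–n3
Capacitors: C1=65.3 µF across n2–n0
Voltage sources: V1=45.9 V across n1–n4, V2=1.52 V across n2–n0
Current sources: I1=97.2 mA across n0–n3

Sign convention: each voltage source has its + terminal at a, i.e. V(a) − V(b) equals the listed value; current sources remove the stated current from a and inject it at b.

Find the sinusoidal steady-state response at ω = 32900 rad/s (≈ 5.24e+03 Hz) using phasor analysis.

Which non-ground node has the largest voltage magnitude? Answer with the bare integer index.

Apply KCL at each of the 4 non-ground nodes and solve the resulting linear system.
Node n1: branches {L1, R2, R3, V1} → V_1 = 0.000+0.000j
Node n2: branches {R1, L2, C1, V2} → V_2 = 1.520+0.000j
Node n3: branches {R1, L2, I1} → V_3 = 2.000+3.971j
Node n4: branches {L1, R3, V1} → V_4 = -45.90+0.000j
Source currents: i(V1)=-1.752+0.01780j, i(V2)=0.09720-3.266j

4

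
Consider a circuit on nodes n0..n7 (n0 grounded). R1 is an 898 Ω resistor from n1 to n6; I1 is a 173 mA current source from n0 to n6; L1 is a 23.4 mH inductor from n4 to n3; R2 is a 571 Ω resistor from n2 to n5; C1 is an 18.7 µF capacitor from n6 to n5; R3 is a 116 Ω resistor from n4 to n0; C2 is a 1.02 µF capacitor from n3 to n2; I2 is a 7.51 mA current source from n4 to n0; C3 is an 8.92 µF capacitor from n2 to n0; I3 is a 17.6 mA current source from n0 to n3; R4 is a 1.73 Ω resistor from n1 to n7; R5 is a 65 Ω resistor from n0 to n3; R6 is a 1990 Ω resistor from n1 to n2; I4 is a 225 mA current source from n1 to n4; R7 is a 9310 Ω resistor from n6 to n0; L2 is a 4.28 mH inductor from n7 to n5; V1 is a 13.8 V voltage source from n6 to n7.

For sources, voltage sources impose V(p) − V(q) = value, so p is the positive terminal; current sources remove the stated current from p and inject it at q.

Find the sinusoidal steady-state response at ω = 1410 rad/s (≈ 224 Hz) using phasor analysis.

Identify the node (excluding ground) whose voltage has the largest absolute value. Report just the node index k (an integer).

5

Apply KCL at each of the 7 non-ground nodes and solve the resulting linear system.
Node n1: branches {R1, R4, R6, I4} → V_1 = -20.10+3.079j
Node n2: branches {R2, C2, C3, R6} → V_2 = 0.9233+3.453j
Node n3: branches {L1, C2, I3, R5} → V_3 = 9.228-2.065j
Node n4: branches {L1, R3, I2, I4} → V_4 = 9.882+2.300j
Node n5: branches {R2, C1, L2} → V_5 = -22.37+3.371j
Node n6: branches {R1, I1, C1, R7, V1} → V_6 = -5.958+3.078j
Node n7: branches {R4, L2, V1} → V_7 = -19.76+3.078j
Source currents: i(V1)=0.1502-0.4331j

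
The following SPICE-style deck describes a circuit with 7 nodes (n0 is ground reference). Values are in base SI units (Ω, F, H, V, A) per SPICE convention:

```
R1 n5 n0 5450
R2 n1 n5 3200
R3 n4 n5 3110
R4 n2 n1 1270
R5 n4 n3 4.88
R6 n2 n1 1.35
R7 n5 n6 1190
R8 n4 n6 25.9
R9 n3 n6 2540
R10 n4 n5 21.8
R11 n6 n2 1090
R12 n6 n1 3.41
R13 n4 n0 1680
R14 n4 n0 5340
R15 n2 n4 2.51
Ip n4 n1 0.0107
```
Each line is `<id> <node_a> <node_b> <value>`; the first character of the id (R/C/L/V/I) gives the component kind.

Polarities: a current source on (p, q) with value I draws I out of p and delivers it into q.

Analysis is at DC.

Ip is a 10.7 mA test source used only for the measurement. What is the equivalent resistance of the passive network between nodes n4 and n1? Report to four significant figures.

R_eq = 3.395 Ω

Apply KCL at each of the 6 non-ground nodes and solve the resulting linear system.
Node n1: branches {R2, R4, R6, R12, Ip} → V_1 = 0.03617
Node n2: branches {R4, R6, R11, R15} → V_2 = 0.02348
Node n3: branches {R5, R9} → V_3 = -9.152e-05
Node n4: branches {R3, R5, R8, R10, R13, R14, R15, Ip} → V_4 = -0.0001528
Node n5: branches {R1, R2, R3, R7, R10} → V_5 = 0.0006516
Node n6: branches {R7, R8, R9, R11, R12} → V_6 = 0.03180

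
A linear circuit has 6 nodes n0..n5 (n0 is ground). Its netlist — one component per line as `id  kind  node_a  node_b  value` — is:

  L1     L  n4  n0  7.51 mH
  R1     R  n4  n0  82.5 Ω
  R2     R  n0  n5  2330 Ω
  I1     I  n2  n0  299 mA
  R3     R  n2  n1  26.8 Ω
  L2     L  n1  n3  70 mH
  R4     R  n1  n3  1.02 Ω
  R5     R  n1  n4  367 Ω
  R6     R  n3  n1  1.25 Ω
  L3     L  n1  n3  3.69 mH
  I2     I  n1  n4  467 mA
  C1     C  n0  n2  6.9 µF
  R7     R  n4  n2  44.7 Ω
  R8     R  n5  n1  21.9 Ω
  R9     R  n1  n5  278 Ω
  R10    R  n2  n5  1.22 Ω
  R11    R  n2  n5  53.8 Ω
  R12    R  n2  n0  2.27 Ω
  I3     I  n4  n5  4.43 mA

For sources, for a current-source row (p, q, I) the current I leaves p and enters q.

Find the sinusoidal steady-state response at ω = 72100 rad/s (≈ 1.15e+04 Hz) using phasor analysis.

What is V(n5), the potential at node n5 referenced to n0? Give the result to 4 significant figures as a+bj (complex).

Element admittances at ω=72100 rad/s:
  Y(L1) = 0.000-0.001847j S between n4,n0
  Y(R1) = 0.01212+0.000j S between n4,n0
  Y(R2) = 0.0004292+0.000j S between n0,n5
  I1: injects 0.299 A into n0 (from n2)
  Y(R3) = 0.03731+0.000j S between n2,n1
  Y(L2) = 0.000-0.0001981j S between n1,n3
  Y(R4) = 0.9804+0.000j S between n1,n3
  Y(R5) = 0.002725+0.000j S between n1,n4
  Y(R6) = 0.8000+0.000j S between n3,n1
  Y(L3) = 0.000-0.003759j S between n1,n3
  I2: injects 0.467 A into n4 (from n1)
  Y(C1) = 0.000+0.4975j S between n0,n2
  Y(R7) = 0.02237+0.000j S between n4,n2
  Y(R8) = 0.04566+0.000j S between n5,n1
  Y(R9) = 0.003597+0.000j S between n1,n5
  Y(R10) = 0.8197+0.000j S between n2,n5
  Y(R11) = 0.01859+0.000j S between n2,n5
  Y(R12) = 0.4405+0.000j S between n2,n0
  I3: injects 0.00443 A into n5 (from n4)
Assemble and solve the 5×5 MNA system:
  V(n1)=-5.439+0.5218j  V(n2)=-0.4300+0.5088j  V(n3)=-5.439+0.5218j  V(n4)=11.73+0.9259j  V(n5)=-0.7027+0.5093j

-0.7027+0.5093j V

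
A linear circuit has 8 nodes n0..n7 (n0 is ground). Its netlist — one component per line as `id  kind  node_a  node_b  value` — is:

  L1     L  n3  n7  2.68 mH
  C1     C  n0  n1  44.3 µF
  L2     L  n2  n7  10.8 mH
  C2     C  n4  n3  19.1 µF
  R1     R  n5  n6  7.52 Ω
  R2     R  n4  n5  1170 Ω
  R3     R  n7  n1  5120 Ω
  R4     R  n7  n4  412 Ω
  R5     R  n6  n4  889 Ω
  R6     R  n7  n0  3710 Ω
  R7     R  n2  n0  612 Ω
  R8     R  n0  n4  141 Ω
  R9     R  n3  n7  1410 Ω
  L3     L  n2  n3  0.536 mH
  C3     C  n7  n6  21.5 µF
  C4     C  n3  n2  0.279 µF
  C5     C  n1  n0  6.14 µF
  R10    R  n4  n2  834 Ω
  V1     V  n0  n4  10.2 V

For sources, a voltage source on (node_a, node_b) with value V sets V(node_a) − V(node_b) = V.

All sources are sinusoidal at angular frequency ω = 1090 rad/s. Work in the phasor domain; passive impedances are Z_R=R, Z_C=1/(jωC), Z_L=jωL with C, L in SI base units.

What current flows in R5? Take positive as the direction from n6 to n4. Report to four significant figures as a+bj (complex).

0.0004386-0.0009685j A

Element admittances at ω=1090 rad/s:
  Y(L1) = 0.000-0.3423j S between n3,n7
  Y(C1) = 0.000+0.04829j S between n0,n1
  Y(L2) = 0.000-0.08495j S between n2,n7
  Y(C2) = 0.000+0.02082j S between n4,n3
  Y(R1) = 0.1330+0.000j S between n5,n6
  Y(R2) = 0.0008547+0.000j S between n4,n5
  Y(R3) = 0.0001953+0.000j S between n7,n1
  Y(R4) = 0.002427+0.000j S between n7,n4
  Y(R5) = 0.001125+0.000j S between n6,n4
  Y(R6) = 0.0002695+0.000j S between n7,n0
  Y(R7) = 0.001634+0.000j S between n2,n0
  Y(R8) = 0.007092+0.000j S between n0,n4
  Y(R9) = 0.0007092+0.000j S between n3,n7
  Y(L3) = 0.000-1.712j S between n2,n3
  Y(C3) = 0.000+0.02344j S between n7,n6
  Y(C4) = 0.000+0.0003041j S between n3,n2
  Y(C5) = 0.000+0.006693j S between n1,n0
  Y(R10) = 0.001199+0.000j S between n4,n2
  V1: constraint V(n0)−V(n4) = 10.2
Assemble and solve the 8×8 MNA system:
  V(n1)=-0.003300+0.03510j  V(n2)=-9.874-0.8937j  V(n3)=-9.872-0.9029j  V(n4)=-10.20+0.000j  V(n5)=-9.813-0.8555j  V(n6)=-9.810-0.8610j  V(n7)=-9.883-0.8939j
  i(V1)=-0.09307-0.001883j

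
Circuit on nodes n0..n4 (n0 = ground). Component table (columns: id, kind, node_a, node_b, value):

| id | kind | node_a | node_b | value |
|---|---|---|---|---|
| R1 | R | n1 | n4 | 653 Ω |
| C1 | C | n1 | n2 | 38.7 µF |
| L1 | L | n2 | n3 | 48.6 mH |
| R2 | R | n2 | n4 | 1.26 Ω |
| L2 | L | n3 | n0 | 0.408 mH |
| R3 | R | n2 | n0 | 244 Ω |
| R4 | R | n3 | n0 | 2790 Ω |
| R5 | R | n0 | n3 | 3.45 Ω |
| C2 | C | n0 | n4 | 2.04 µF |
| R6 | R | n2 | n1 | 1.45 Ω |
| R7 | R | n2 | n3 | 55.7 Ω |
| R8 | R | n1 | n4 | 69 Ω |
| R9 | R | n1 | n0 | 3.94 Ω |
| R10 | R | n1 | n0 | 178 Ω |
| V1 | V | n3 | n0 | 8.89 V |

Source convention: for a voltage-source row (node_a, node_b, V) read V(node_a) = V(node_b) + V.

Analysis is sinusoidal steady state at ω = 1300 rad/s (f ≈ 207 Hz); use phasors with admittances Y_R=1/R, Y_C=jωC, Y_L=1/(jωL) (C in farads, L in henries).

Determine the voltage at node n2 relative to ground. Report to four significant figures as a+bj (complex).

0.7816-0.6287j V

Apply KCL at each of the 4 non-ground nodes and solve the resulting linear system.
Node n1: branches {R1, C1, R6, R8, R9, R10} → V_1 = 0.5807-0.4492j
Node n2: branches {C1, L1, R2, R3, R6, R7} → V_2 = 0.7816-0.6287j
Node n3: branches {L1, L2, R4, R5, R7, V1} → V_3 = 8.890+0.000j
Node n4: branches {R1, R2, C2, R8} → V_4 = 0.7755-0.6277j
Source currents: i(V1)=-2.736+16.88j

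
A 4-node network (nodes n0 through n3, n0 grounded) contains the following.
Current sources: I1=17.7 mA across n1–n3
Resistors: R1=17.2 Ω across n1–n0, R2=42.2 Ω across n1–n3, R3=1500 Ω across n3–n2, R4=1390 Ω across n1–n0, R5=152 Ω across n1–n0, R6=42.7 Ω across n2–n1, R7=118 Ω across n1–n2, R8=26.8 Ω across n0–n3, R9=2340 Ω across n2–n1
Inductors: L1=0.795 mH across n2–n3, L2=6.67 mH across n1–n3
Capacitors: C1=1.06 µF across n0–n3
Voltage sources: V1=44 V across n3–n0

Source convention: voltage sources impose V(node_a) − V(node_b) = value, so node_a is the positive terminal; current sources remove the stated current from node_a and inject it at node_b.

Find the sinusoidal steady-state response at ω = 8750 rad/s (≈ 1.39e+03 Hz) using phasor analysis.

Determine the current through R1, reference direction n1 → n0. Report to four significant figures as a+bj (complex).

Element admittances at ω=8750 rad/s:
  I1: injects 0.0177 A into n3 (from n1)
  Y(R1) = 0.05814+0.000j S between n1,n0
  Y(R2) = 0.02370+0.000j S between n1,n3
  Y(L1) = 0.000-0.1438j S between n2,n3
  Y(R3) = 0.0006667+0.000j S between n3,n2
  Y(L2) = 0.000-0.01713j S between n1,n3
  Y(R4) = 0.0007194+0.000j S between n1,n0
  Y(R5) = 0.006579+0.000j S between n1,n0
  Y(R6) = 0.02342+0.000j S between n2,n1
  Y(C1) = 0.000+0.009275j S between n0,n3
  Y(R7) = 0.008475+0.000j S between n1,n2
  Y(R8) = 0.03731+0.000j S between n0,n3
  Y(R9) = 0.0004274+0.000j S between n2,n1
  V1: constraint V(n3)−V(n0) = 44
Assemble and solve the 4×4 MNA system:
  V(n1)=20.77-4.659j  V(n2)=43.86-5.191j  V(n3)=44.00+0.000j
  i(V1)=-3.001-0.1032j

1.207-0.2709j A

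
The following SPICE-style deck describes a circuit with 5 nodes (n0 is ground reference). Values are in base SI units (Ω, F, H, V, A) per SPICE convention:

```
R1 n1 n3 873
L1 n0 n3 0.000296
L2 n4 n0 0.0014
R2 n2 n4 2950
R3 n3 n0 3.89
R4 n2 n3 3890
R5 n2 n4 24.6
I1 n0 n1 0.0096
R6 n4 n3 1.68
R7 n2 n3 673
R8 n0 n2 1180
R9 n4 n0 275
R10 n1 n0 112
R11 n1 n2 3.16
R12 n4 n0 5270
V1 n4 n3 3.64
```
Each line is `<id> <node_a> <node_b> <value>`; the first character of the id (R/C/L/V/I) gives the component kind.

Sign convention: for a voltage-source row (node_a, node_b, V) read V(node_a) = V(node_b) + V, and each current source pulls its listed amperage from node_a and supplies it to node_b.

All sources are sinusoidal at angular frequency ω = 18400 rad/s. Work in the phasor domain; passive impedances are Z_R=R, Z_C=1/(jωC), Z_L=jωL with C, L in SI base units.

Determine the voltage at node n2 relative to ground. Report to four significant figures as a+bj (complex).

2.700+0.2072j V

MNA unknowns: 4 node voltages V₁..V_4 plus 1 source current (V1)
R1: Y=0.001145+0.000j on G[1,3]
L1: Y=0.000-0.1836j on G[0,3]
L2: Y=0.000-0.03882j on G[4,0]
R2: Y=0.0003390+0.000j on G[2,4]
R3: Y=0.2571+0.000j on G[3,0]
R4: Y=0.0002571+0.000j on G[2,3]
R5: Y=0.04065+0.000j on G[2,4]
I1: z[0]−=0.0096, z[1]+=0.0096
R6: Y=0.5952+0.000j on G[4,3]
R7: Y=0.001486+0.000j on G[2,3]
R8: Y=0.0008475+0.000j on G[0,2]
R9: Y=0.003636+0.000j on G[4,0]
R10: Y=0.008929+0.000j on G[1,0]
R11: Y=0.3165+0.000j on G[1,2]
R12: Y=0.0001898+0.000j on G[4,0]
V1: row V4−V3=3.64, i_V1 at 4,3
solve → V1=2.645+0.2017j, V2=2.700+0.2072j, V3=-0.3307+0.2521j, V4=3.309+0.2521j
aux → i_V1=-2.214+0.1257j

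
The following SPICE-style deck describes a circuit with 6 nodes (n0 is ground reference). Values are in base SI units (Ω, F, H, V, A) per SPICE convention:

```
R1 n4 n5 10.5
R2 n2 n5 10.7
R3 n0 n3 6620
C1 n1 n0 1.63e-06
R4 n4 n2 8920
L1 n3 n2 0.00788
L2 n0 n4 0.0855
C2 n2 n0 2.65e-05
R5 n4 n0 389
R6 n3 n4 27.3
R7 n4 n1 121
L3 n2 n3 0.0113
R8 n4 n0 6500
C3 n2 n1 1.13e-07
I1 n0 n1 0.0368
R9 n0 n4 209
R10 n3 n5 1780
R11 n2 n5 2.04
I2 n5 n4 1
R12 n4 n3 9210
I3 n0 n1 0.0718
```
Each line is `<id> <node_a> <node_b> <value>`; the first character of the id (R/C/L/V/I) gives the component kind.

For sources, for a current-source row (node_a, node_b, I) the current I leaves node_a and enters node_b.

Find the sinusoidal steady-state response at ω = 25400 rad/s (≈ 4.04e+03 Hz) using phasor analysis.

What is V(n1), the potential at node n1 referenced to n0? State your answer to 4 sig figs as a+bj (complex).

Element admittances at ω=25400 rad/s:
  Y(R1) = 0.09524+0.000j S between n4,n5
  Y(R2) = 0.09346+0.000j S between n2,n5
  Y(R3) = 0.0001511+0.000j S between n0,n3
  Y(C1) = 0.000+0.04140j S between n1,n0
  Y(R4) = 0.0001121+0.000j S between n4,n2
  Y(L1) = 0.000-0.004996j S between n3,n2
  Y(L2) = 0.000-0.0004605j S between n0,n4
  Y(C2) = 0.000+0.6731j S between n2,n0
  Y(R5) = 0.002571+0.000j S between n4,n0
  Y(R6) = 0.03663+0.000j S between n3,n4
  Y(R7) = 0.008264+0.000j S between n4,n1
  Y(L3) = 0.000-0.003484j S between n2,n3
  Y(R8) = 0.0001538+0.000j S between n4,n0
  Y(C3) = 0.000+0.002870j S between n2,n1
  I1: injects 0.0368 A into n1 (from n0)
  Y(R9) = 0.004785+0.000j S between n0,n4
  Y(R10) = 0.0005618+0.000j S between n3,n5
  Y(R11) = 0.4902+0.000j S between n2,n5
  I2: injects 1 A into n4 (from n5)
  Y(R12) = 0.0001086+0.000j S between n4,n3
  I3: injects 0.0718 A into n1 (from n0)
Assemble and solve the 5×5 MNA system:
  V(n1)=0.8228-3.889j  V(n2)=-0.05125+0.1757j  V(n3)=7.921+2.335j  V(n4)=8.578+0.5365j  V(n5)=-0.3069+0.2281j

0.8228-3.889j V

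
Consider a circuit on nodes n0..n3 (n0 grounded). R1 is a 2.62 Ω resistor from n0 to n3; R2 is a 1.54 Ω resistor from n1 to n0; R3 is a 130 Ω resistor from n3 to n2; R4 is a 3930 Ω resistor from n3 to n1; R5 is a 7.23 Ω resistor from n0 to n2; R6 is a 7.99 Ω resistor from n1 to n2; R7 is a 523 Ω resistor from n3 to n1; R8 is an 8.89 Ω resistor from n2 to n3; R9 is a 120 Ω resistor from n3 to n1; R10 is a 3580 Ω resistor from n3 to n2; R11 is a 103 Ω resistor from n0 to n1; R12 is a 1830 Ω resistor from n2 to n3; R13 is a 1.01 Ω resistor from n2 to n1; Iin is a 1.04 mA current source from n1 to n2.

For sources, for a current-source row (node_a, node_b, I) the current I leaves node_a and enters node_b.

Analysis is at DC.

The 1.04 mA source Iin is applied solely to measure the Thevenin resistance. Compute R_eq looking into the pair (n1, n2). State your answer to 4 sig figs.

R_eq = 0.7765 Ω

Element admittances at DC:
  Y(R1) = 0.3817 S between n0,n3
  Y(R2) = 0.6494 S between n1,n0
  Y(R3) = 0.007692 S between n3,n2
  Y(R4) = 0.0002545 S between n3,n1
  Y(R5) = 0.1383 S between n0,n2
  Y(R6) = 0.1252 S between n1,n2
  Y(R7) = 0.001912 S between n3,n1
  Y(R8) = 0.1125 S between n2,n3
  Y(R9) = 0.008333 S between n3,n1
  Y(R10) = 0.0002793 S between n3,n2
  Y(R11) = 0.009709 S between n0,n1
  Y(R12) = 0.0005464 S between n2,n3
  Y(R13) = 0.9901 S between n2,n1
  Iin: injects 0.00104 A into n2 (from n1)
Assemble and solve the 3×3 MNA system:
  V(n1)=-0.0002060  V(n2)=0.0006016  V(n3)=0.0001376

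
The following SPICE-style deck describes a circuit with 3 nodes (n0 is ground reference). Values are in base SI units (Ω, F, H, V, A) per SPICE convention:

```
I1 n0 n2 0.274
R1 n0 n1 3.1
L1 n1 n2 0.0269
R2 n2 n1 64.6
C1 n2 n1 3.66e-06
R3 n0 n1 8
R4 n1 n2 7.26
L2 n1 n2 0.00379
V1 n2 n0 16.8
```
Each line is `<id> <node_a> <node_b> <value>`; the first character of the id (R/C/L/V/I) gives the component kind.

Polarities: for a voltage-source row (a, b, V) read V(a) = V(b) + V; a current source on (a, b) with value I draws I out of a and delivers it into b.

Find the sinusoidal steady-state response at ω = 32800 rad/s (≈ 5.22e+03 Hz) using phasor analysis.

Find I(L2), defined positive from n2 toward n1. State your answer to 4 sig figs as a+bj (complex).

-0.01797-0.09736j A

Apply KCL at each of the 2 non-ground nodes and solve the resulting linear system.
Node n1: branches {R1, L1, R2, C1, R3, R4, L2} → V_1 = 4.697+2.234j
Node n2: branches {I1, L1, R2, C1, R4, L2, V1} → V_2 = 16.80+0.000j
Source currents: i(V1)=-1.828-0.9997j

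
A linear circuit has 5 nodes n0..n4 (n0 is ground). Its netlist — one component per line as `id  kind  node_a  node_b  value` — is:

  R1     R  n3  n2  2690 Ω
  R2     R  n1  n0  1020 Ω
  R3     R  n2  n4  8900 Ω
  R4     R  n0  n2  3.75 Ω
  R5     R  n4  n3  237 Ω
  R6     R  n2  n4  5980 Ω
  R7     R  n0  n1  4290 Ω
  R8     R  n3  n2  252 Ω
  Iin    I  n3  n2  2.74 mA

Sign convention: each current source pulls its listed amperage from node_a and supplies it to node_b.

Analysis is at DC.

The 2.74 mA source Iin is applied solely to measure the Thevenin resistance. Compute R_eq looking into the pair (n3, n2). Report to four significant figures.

R_eq = 217.3 Ω

Apply KCL at each of the 4 non-ground nodes and solve the resulting linear system.
Node n1: branches {R2, R7} → V_1 = 0.000
Node n2: branches {R1, R3, R4, R6, R8, Iin} → V_2 = 0.000
Node n3: branches {R1, R5, R8, Iin} → V_3 = -0.5954
Node n4: branches {R3, R5, R6} → V_4 = -0.5584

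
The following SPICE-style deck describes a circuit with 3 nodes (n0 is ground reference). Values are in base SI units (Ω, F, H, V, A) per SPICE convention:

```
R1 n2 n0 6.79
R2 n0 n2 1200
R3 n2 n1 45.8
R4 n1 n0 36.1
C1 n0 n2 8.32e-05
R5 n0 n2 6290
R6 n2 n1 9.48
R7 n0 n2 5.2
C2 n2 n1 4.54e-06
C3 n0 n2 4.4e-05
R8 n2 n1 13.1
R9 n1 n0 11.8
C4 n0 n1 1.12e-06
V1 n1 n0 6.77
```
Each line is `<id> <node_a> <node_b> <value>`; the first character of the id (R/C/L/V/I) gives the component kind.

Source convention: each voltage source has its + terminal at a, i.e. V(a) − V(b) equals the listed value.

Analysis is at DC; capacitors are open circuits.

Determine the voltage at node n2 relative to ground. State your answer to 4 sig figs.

2.533 V

Element admittances at DC:
  Y(R1) = 0.1473 S between n2,n0
  Y(R2) = 0.0008333 S between n0,n2
  Y(R3) = 0.02183 S between n2,n1
  Y(R4) = 0.02770 S between n1,n0
  Y(C1) = 0.000 S between n0,n2
  Y(R5) = 0.0001590 S between n0,n2
  Y(R6) = 0.1055 S between n2,n1
  Y(R7) = 0.1923 S between n0,n2
  Y(C2) = 0.000 S between n2,n1
  Y(C3) = 0.000 S between n0,n2
  Y(R8) = 0.07634 S between n2,n1
  Y(R9) = 0.08475 S between n1,n0
  Y(C4) = 0.000 S between n0,n1
  V1: constraint V(n1)−V(n0) = 6.77
Assemble and solve the 3×3 MNA system:
  V(n1)=6.770  V(n2)=2.533
  i(V1)=-1.624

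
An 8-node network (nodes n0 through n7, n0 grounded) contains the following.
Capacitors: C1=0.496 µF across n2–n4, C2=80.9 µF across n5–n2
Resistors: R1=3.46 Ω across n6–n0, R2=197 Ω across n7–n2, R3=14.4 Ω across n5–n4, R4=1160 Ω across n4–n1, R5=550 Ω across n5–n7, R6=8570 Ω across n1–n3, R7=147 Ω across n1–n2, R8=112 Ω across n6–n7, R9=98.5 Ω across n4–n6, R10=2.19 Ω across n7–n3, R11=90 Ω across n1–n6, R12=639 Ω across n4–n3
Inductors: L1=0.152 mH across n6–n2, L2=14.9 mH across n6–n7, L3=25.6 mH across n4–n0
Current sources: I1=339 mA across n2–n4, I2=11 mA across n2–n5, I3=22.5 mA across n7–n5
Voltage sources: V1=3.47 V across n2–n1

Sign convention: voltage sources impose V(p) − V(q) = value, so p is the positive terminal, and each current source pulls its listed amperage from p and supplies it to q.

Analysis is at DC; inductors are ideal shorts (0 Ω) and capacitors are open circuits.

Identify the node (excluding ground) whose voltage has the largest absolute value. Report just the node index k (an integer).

Apply KCL at each of the 7 non-ground nodes and solve the resulting linear system.
Node n1: branches {R4, R6, R7, R11, V1} → V_1 = -4.685
Node n2: branches {C1, R2, C2, L1, I1, R7, I2, V1} → V_2 = -1.215
Node n3: branches {R6, R10, R12} → V_3 = -1.212
Node n4: branches {C1, R3, R4, I1, R9, R12, L3} → V_4 = 0.000
Node n5: branches {R3, C2, R5, I2, I3} → V_5 = 0.4391
Node n6: branches {R1, L1, L2, R8, R9, R11} → V_6 = -1.215
Node n7: branches {R2, R5, L2, R8, I3, R10} → V_7 = -1.215
Source currents: i(L1)=0.3070, i(L2)=0.01800, i(L3)=0.3512, i(V1)=-0.06661

1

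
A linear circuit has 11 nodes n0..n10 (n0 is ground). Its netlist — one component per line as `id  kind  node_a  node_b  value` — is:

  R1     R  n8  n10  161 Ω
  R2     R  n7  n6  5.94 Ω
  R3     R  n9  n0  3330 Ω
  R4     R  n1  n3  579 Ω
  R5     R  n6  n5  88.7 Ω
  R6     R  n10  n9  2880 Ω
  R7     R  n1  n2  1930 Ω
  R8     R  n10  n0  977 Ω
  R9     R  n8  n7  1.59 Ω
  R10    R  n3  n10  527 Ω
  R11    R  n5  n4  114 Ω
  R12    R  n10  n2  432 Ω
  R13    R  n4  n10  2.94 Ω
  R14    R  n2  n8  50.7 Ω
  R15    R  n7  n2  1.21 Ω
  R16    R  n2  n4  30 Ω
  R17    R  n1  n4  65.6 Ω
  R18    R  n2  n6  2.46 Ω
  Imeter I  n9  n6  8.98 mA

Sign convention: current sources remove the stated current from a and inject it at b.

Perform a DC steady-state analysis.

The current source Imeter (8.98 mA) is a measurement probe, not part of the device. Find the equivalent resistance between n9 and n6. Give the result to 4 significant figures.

Apply KCL at each of the 10 non-ground nodes and solve the resulting linear system.
Node n1: branches {R4, R7, R17} → V_1 = 3.542
Node n2: branches {R7, R12, R14, R15, R16, R18} → V_2 = 3.722
Node n3: branches {R4, R10} → V_3 = 3.528
Node n4: branches {R11, R13, R16, R17} → V_4 = 3.537
Node n5: branches {R5, R11} → V_5 = 3.649
Node n6: branches {R2, R5, R18, Imeter} → V_6 = 3.736
Node n7: branches {R2, R9, R15} → V_7 = 3.723
Node n8: branches {R1, R9, R14} → V_8 = 3.721
Node n9: branches {R3, R6, Imeter} → V_9 = -11.98
Node n10: branches {R1, R6, R8, R10, R12, R13} → V_10 = 3.516

R_eq = 1750. Ω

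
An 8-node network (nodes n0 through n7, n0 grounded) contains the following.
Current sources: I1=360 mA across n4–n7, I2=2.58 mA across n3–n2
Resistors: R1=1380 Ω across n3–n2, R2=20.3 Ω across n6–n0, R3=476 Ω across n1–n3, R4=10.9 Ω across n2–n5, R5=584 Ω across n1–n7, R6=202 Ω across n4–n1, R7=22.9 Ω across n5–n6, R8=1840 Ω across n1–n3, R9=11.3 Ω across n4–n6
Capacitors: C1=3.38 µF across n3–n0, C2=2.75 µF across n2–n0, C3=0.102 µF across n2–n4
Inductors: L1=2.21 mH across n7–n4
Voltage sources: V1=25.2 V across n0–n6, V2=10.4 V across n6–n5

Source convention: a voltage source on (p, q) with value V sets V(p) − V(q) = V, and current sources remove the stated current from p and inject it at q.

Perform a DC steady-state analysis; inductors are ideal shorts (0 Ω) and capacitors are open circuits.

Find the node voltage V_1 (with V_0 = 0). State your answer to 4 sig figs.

Element admittances at DC:
  I1: injects 0.36 A into n7 (from n4)
  Y(R1) = 0.0007246 S between n3,n2
  Y(R2) = 0.04926 S between n6,n0
  Y(R3) = 0.002101 S between n1,n3
  Y(R4) = 0.09174 S between n2,n5
  Y(C1) = 0.000 S between n3,n0
  L1: short n7↔n4 (DC inductor)
  Y(R5) = 0.001712 S between n1,n7
  Y(C2) = 0.000 S between n2,n0
  Y(R6) = 0.004950 S between n4,n1
  Y(R7) = 0.04367 S between n5,n6
  Y(R8) = 0.0005435 S between n1,n3
  Y(C3) = 0.000 S between n2,n4
  Y(R9) = 0.08850 S between n4,n6
  I2: injects 0.00258 A into n2 (from n3)
  V1: constraint V(n0)−V(n6) = 25.2
  V2: constraint V(n6)−V(n5) = 10.4
Assemble and solve the 10×10 MNA system:
  V(n1)=-26.37  V(n2)=-35.52  V(n3)=-29.10  V(n4)=-25.28  V(n5)=-35.60  V(n6)=-25.20  V(n7)=-25.28
  i(L1)=0.3581  i(V1)=-1.241  i(V2)=-0.4614

-26.37 V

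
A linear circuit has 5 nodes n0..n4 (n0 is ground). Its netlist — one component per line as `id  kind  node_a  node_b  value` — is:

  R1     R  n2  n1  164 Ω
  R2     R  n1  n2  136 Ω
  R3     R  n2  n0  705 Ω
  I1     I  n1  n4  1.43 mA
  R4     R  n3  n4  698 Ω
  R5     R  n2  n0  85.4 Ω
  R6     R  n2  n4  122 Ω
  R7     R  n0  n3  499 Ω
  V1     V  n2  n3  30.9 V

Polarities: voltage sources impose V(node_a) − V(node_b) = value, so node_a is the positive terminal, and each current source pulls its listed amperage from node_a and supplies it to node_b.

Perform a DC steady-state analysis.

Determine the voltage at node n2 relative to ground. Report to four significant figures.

Element admittances at DC:
  Y(R1) = 0.006098 S between n2,n1
  Y(R2) = 0.007353 S between n1,n2
  Y(R3) = 0.001418 S between n2,n0
  I1: injects 0.00143 A into n4 (from n1)
  Y(R4) = 0.001433 S between n3,n4
  Y(R5) = 0.01171 S between n2,n0
  Y(R6) = 0.008197 S between n2,n4
  Y(R7) = 0.002004 S between n0,n3
  V1: constraint V(n2)−V(n3) = 30.9
Assemble and solve the 5×5 MNA system:
  V(n1)=3.986  V(n2)=4.092  V(n3)=-26.81  V(n4)=-0.3566
  i(V1)=-0.09162

4.092 V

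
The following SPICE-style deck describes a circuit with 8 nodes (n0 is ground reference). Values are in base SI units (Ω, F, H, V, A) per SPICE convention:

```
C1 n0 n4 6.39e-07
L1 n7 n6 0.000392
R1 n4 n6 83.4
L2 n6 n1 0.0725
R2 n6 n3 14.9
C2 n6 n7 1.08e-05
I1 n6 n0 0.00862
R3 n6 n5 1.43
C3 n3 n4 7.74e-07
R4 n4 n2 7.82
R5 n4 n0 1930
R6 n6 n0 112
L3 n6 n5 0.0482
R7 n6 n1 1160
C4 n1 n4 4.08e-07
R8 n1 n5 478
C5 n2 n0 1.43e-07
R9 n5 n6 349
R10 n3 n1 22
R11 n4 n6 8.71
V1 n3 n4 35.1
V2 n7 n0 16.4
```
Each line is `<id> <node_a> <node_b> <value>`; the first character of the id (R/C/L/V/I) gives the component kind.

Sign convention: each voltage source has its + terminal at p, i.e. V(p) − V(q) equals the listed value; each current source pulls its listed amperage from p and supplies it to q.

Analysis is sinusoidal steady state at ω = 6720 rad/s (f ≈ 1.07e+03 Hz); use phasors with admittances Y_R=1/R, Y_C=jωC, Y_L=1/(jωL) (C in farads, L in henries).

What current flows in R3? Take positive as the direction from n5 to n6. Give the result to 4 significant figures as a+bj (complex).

Apply KCL at each of the 7 non-ground nodes and solve the resulting linear system.
Node n1: branches {L2, R7, C4, R8, R10} → V_1 = 37.67-1.406j
Node n2: branches {R4, C5} → V_2 = 3.966-0.4182j
Node n3: branches {R2, C3, R10, V1} → V_3 = 39.07-0.3884j
Node n4: branches {C1, R1, C3, R4, R5, C4, R11, V1} → V_4 = 3.970-0.3884j
Node n5: branches {R3, L3, R8, R9} → V_5 = 16.52-0.5223j
Node n6: branches {L1, R1, L2, R2, C2, I1, R3, R6, L3, R7, R9, R11} → V_6 = 16.45-0.5199j
Node n7: branches {L1, C2, V2} → V_7 = 16.40+0.000j
Source currents: i(V1)=-1.581-0.2376j, i(V2)=-0.1596-0.01601j

0.04409-0.001647j A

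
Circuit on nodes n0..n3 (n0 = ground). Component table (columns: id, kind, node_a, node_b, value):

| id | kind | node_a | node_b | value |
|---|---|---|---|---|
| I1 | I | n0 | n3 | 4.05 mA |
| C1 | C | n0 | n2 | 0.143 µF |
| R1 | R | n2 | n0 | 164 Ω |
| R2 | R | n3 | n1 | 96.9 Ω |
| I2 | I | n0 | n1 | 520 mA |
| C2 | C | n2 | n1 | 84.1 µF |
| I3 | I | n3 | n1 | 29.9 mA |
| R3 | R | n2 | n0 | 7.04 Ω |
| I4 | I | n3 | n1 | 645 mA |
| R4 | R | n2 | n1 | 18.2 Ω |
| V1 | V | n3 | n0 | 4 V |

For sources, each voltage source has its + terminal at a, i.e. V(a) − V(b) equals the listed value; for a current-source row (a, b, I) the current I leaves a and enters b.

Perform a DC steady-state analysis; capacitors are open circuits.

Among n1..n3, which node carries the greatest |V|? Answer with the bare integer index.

1

MNA unknowns: 3 node voltages V₁..V_3 plus 1 source current (V1)
I1: z[0]−=0.00405, z[3]+=0.00405
C1: Y=0.000 on G[0,2]
R1: Y=0.006098 on G[2,0]
R2: Y=0.01032 on G[3,1]
I2: z[0]−=0.52, z[1]+=0.52
C2: Y=0.000 on G[2,1]
I3: z[3]−=0.0299, z[1]+=0.0299
R3: Y=0.1420 on G[2,0]
I4: z[3]−=0.645, z[1]+=0.645
R4: Y=0.05495 on G[2,1]
V1: row V3−V0=4, i_V1 at 3,0
solve → V1=24.53, V2=6.636, V3=4.000
aux → i_V1=-0.4590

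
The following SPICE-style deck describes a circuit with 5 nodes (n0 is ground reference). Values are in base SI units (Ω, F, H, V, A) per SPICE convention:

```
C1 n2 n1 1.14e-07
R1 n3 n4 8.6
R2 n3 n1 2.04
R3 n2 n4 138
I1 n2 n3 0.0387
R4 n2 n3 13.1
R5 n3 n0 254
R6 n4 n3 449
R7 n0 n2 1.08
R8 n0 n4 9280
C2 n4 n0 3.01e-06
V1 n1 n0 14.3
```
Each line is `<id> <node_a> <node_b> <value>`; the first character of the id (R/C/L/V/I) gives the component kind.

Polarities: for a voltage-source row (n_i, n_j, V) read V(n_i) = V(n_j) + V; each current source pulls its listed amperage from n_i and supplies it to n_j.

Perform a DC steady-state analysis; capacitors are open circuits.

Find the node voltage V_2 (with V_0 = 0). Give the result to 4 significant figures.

0.9793 V

Apply KCL at each of the 4 non-ground nodes and solve the resulting linear system.
Node n1: branches {C1, R2, V1} → V_1 = 14.30
Node n2: branches {C1, R3, I1, R4, R7} → V_2 = 0.9793
Node n3: branches {R1, R2, I1, R4, R5, R6} → V_3 = 12.35
Node n4: branches {R1, R3, R6, R8, C2} → V_4 = 11.68
Source currents: i(V1)=-0.9566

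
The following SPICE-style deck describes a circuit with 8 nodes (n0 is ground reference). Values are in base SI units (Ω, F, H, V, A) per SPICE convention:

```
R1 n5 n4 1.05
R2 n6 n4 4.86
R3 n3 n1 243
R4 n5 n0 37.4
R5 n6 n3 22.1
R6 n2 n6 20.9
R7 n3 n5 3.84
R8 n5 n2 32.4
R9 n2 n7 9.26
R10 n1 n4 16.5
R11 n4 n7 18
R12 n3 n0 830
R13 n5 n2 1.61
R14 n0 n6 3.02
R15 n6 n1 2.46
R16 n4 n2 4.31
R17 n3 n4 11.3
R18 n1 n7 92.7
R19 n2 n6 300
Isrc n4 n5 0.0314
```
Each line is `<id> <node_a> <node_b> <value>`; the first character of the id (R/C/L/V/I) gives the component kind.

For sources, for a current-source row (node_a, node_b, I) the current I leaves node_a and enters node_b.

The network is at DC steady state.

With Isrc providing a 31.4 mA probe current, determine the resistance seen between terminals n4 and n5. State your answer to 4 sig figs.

R_eq = 0.7934 Ω

Apply KCL at each of the 7 non-ground nodes and solve the resulting linear system.
Node n1: branches {R3, R10, R15, R18} → V_1 = -0.002013
Node n2: branches {R6, R8, R9, R13, R16, R19} → V_2 = 0.009363
Node n3: branches {R3, R5, R7, R12, R17} → V_3 = 0.009386
Node n4: branches {R1, R2, R10, R11, R16, R17, Isrc} → V_4 = -0.007638
Node n5: branches {R1, R4, R7, R8, R13, Isrc} → V_5 = 0.01727
Node n6: branches {R2, R5, R6, R14, R15, R19} → V_6 = -0.001429
Node n7: branches {R9, R11, R18} → V_7 = 0.003241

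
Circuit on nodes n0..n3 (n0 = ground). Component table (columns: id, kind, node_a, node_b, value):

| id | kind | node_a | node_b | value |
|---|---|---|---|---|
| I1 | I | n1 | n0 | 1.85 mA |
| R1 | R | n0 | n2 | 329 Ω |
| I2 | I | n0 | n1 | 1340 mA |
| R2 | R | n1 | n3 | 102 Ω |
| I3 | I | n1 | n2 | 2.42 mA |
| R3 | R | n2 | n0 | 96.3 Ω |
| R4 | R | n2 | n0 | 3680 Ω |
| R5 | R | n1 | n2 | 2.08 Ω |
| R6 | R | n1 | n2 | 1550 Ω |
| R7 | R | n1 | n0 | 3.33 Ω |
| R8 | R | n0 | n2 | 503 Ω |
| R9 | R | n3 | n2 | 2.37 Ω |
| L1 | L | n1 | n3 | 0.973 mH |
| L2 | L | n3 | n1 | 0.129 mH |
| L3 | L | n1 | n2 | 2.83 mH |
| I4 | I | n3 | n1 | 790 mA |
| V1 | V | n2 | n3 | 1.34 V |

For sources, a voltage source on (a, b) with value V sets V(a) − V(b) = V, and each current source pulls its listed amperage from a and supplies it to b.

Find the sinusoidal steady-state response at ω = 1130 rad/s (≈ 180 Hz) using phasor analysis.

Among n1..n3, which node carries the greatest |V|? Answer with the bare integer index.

2

Apply KCL at each of the 3 non-ground nodes and solve the resulting linear system.
Node n1: branches {I1, I2, R2, I3, R5, R6, R7, L1, L2, L3, I4} → V_1 = 4.172+0.009132j
Node n2: branches {R1, I3, R3, R4, R5, R6, R8, R9, L3, V1} → V_2 = 5.448-0.1748j
Node n3: branches {R2, R9, L1, L2, I4, V1} → V_3 = 4.108-0.1748j
Source currents: i(V1)=-1.205+0.4905j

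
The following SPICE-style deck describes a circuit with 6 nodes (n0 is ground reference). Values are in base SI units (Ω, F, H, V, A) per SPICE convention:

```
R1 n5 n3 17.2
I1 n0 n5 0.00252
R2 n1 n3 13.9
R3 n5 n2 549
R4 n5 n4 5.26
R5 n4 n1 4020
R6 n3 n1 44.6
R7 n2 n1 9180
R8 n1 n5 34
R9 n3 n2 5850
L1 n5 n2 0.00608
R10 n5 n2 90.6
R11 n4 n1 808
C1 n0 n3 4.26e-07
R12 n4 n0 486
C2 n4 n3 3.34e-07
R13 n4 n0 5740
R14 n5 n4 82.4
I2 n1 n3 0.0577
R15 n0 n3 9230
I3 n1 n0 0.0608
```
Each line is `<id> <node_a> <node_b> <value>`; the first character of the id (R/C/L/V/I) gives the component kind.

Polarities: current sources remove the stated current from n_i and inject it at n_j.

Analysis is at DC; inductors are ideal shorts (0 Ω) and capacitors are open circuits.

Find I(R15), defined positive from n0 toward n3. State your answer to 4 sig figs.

0.002761 A

MNA unknowns: 5 node voltages V₁..V_5 plus 1 source current (L1)
R1: Y=0.05814 on G[5,3]
I1: z[0]−=0.00252, z[5]+=0.00252
R2: Y=0.07194 on G[1,3]
R3: Y=0.001821 on G[5,2]
R4: Y=0.1901 on G[5,4]
R5: Y=0.0002488 on G[4,1]
R6: Y=0.02242 on G[3,1]
R7: Y=0.0001089 on G[2,1]
R8: Y=0.02941 on G[1,5]
R9: Y=0.0001709 on G[3,2]
L1: row V5−V2=0, i_L1 at 5,2
R10: Y=0.01104 on G[5,2]
R11: Y=0.001238 on G[4,1]
C1: Y=0.000 on G[0,3]
R12: Y=0.002058 on G[4,0]
C2: Y=0.000 on G[4,3]
R13: Y=0.0001742 on G[4,0]
R14: Y=0.01214 on G[5,4]
I2: z[1]−=0.0577, z[3]+=0.0577
R15: Y=0.0001083 on G[0,3]
I3: z[1]−=0.0608, z[0]+=0.0608
solve → V1=-26.34, V2=-25.14, V3=-25.49, V4=-24.88, V5=-25.14
aux → i_L1=0.0001907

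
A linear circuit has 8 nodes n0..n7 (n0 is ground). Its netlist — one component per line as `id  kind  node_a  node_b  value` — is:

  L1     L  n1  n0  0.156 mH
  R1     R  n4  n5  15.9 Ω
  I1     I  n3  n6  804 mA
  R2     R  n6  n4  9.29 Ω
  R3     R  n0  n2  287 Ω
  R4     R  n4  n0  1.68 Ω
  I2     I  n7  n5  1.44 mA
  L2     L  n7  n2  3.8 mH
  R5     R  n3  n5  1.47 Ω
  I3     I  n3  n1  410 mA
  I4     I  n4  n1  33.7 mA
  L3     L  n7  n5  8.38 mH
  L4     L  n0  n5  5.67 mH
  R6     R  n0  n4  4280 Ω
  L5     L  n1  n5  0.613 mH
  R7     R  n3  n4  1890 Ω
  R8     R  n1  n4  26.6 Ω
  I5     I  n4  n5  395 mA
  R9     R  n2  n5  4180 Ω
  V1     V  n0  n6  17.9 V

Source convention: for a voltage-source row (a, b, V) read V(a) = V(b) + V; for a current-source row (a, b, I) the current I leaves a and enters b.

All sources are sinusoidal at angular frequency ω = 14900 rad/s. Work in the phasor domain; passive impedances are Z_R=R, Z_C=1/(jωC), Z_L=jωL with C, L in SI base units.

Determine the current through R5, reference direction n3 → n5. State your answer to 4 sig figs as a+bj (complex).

Element admittances at ω=14900 rad/s:
  Y(L1) = 0.000-0.4302j S between n1,n0
  Y(R1) = 0.06289+0.000j S between n4,n5
  I1: injects 0.804 A into n6 (from n3)
  Y(R2) = 0.1076+0.000j S between n6,n4
  Y(R3) = 0.003484+0.000j S between n0,n2
  Y(R4) = 0.5952+0.000j S between n4,n0
  I2: injects 0.00144 A into n5 (from n7)
  Y(L2) = 0.000-0.01766j S between n7,n2
  Y(R5) = 0.6803+0.000j S between n3,n5
  I3: injects 0.41 A into n1 (from n3)
  I4: injects 0.0337 A into n1 (from n4)
  Y(L3) = 0.000-0.008009j S between n7,n5
  Y(L4) = 0.000-0.01184j S between n0,n5
  Y(R6) = 0.0002336+0.000j S between n0,n4
  Y(L5) = 0.000-0.1095j S between n1,n5
  Y(R7) = 0.0005291+0.000j S between n3,n4
  Y(R8) = 0.03759+0.000j S between n1,n4
  I5: injects 0.395 A into n5 (from n4)
  Y(R9) = 0.0002392+0.000j S between n2,n5
  V1: constraint V(n0)−V(n6) = 17.9
Assemble and solve the 8×8 MNA system:
  V(n1)=-0.8449-0.7285j  V(n2)=-5.941-3.146j  V(n3)=-5.893-6.798j  V(n4)=-3.294-0.5706j  V(n5)=-4.111-6.803j  V(n6)=-17.90+0.000j  V(n7)=-5.370-4.343j
  i(V1)=-2.376+0.06142j

-1.213+0.003295j A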